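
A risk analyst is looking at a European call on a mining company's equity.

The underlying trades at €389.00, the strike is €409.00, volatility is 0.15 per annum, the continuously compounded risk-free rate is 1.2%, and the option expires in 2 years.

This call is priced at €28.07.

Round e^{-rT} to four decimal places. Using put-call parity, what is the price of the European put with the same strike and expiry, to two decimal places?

€38.38

e^(−rT) = e^(−0.012·2) = 0.9763
Put-call parity: C − P = S − K·e^(−rT) = 389 − 409·0.9763 = 389 − 399.3067 = -10.3067
P = C − (C − P) = 28.07 − (-10.3067) = 38.3767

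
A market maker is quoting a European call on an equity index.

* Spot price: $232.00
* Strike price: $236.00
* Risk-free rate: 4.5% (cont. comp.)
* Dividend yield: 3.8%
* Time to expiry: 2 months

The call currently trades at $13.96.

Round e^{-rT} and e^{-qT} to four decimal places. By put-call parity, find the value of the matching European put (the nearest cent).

$17.65

exp(−qT) = exp(−0.038·0.1667) = 0.9937;  exp(−rT) = exp(−0.045·0.1667) = 0.9925
Put-call parity: C − P = S·e^(−qT) − K·e^(−rT) = 232·0.9937 − 236·0.9925 = 230.5384 − 234.2300 = -3.6916
P = C − (C − P) = 13.96 − (-3.6916) = 17.6516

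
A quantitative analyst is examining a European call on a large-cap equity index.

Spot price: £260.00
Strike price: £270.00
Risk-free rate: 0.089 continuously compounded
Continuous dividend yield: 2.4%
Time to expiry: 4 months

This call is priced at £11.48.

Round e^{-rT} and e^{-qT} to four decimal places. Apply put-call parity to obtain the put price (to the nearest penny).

£15.68

exp(−qT) = exp(−0.024·0.3333) = 0.9920;  exp(−rT) = exp(−0.089·0.3333) = 0.9708
Put-call parity: C − P = S·e^(−qT) − K·e^(−rT) = 260·0.9920 − 270·0.9708 = 257.9200 − 262.1160 = -4.1960
P = C − (C − P) = 11.48 − (-4.1960) = 15.6760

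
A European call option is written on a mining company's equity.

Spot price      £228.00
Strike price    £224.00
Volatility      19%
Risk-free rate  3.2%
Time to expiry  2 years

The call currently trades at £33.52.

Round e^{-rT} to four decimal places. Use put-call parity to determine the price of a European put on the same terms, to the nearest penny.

£15.63

exp(−rT) = exp(−0.032·2) = 0.9380
Put-call parity: C − P = S − K·e^(−rT) = 228 − 224·0.9380 = 228 − 210.1120 = 17.8880
P = C − (C − P) = 33.52 − (17.8880) = 15.6320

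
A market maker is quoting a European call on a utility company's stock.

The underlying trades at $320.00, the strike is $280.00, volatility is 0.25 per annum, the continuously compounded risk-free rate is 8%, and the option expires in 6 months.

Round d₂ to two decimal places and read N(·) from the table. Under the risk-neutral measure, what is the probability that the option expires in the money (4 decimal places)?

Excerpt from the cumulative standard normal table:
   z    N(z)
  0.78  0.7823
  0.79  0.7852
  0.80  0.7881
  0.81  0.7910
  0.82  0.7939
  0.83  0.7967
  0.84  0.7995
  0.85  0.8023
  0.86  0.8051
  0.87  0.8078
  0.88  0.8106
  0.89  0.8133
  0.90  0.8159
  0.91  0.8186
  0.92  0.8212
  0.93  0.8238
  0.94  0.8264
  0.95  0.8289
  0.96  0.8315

0.8133

T = 0.5;  σ√T = 0.1768
d₁ = [ln(320/280) + (0.08 + 0.25²/2)·0.5] / 0.1768 = [0.1335 + 0.0556] / 0.1768 = 1.0700 → 1.07
d₂ = d₁ − σ√T = 1.0700 − 0.1768 = 0.8933 → 0.89
Pr(exercise) under Q = N(d₂) = 0.8133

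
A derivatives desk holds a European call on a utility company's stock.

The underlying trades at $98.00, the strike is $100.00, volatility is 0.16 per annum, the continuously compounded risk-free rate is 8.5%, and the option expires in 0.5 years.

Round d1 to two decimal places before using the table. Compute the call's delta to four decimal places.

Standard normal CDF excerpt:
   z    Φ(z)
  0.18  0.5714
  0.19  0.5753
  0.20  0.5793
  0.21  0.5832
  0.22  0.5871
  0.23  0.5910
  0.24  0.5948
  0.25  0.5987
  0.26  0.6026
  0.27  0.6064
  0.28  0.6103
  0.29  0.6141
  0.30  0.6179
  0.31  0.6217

σ√T = 0.16·√0.5 = 0.1131
d₁ = [ln(98/100) + (0.085 + 0.16²/2)·0.5] / 0.1131 = [-0.0202 + 0.0489] / 0.1131 = 0.2537 ≈ 0.25
N(d₁) = N(0.25) = 0.5987
Δ_call = N(d₁) = 0.5987

0.5987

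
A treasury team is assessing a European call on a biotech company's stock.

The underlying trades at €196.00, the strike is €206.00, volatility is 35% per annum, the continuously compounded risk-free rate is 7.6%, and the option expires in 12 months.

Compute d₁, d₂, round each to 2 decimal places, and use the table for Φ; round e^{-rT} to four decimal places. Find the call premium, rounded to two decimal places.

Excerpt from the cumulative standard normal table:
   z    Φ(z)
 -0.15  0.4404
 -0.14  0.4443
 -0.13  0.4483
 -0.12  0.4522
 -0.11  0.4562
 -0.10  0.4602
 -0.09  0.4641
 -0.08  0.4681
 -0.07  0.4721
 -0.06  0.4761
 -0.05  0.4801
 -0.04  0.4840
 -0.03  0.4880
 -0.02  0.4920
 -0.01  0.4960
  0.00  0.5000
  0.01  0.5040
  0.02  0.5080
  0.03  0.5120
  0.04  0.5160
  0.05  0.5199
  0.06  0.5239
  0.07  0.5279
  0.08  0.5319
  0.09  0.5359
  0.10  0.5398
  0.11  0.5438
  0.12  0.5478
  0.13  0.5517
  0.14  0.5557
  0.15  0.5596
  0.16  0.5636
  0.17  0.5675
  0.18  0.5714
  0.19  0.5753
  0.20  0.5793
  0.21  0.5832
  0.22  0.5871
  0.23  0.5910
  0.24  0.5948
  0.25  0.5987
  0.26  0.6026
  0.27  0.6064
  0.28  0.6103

€29.48

σ√T = 0.35 × 1.0000 = 0.3500
d₁ = [ln(196/206) + (0.076 + 0.35²/2)·1] / 0.3500 = [-0.0498 + 0.1372] / 0.3500 = 0.2500 ≈ 0.25
d₂ = d₁ − σ√T = 0.2500 − 0.3500 = -0.1000 ≈ -0.10
exp(−rT) = exp(−0.076·1) = 0.9268
N(d₁) = N(0.25) = 0.5987;  N(d₂) = N(-0.10) = 0.4602
C = 196·0.5987 − 206·0.9268·0.4602 = 117.3452 − 87.8618 = 29.4834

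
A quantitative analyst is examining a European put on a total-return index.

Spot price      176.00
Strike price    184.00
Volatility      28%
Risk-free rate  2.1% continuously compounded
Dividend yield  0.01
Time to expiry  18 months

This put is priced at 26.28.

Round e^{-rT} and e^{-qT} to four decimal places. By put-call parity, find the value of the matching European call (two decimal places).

21.36

e^(−qT) = e^(−0.01·1.5) = 0.9851;  e^(−rT) = e^(−0.021·1.5) = 0.9690
Put-call parity: C − P = S·e^(−qT) − K·e^(−rT) = 176·0.9851 − 184·0.9690 = 173.3776 − 178.2960 = -4.9184
C = P + (C − P) = 26.28 + (-4.9184) = 21.3616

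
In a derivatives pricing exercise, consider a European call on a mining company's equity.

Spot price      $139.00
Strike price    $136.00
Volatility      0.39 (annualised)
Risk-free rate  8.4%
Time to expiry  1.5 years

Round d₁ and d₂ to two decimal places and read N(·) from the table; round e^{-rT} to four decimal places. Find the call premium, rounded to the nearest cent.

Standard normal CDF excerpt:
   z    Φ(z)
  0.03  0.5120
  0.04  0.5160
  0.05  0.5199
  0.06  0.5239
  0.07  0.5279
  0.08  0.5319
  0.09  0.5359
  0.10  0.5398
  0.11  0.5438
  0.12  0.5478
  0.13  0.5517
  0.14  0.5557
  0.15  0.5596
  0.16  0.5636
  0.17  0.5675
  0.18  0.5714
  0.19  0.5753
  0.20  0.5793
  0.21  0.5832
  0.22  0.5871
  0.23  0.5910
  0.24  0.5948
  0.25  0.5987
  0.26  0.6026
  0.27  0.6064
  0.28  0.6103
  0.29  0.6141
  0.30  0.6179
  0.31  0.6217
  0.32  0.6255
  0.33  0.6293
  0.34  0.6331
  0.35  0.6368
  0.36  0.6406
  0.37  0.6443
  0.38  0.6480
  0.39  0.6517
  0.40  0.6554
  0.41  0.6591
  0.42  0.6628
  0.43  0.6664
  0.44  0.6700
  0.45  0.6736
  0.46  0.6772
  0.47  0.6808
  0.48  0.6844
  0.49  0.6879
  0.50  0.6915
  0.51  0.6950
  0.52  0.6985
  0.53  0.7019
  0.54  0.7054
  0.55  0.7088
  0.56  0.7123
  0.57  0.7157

T = 1.5;  σ√T = 0.4777
ln(S/K) + (r + σ²/2)T = ln(139/136) + (0.084 + 0.39²/2)·1.5 = 0.0218 + 0.2401 = 0.2619
d₁ = 0.2619 / 0.4777 = 0.5483 → 0.55
d₂ = d₁ − σ√T = 0.5483 − 0.4777 = 0.0706 → 0.07
exp(−rT) = exp(−0.084·1.5) = 0.8816
C = 139·N(0.55) − 136·0.8816·N(0.07) = 139·0.7088 − 136·0.8816·0.5279 = 98.5232 − 63.2939 = 35.2293

$35.23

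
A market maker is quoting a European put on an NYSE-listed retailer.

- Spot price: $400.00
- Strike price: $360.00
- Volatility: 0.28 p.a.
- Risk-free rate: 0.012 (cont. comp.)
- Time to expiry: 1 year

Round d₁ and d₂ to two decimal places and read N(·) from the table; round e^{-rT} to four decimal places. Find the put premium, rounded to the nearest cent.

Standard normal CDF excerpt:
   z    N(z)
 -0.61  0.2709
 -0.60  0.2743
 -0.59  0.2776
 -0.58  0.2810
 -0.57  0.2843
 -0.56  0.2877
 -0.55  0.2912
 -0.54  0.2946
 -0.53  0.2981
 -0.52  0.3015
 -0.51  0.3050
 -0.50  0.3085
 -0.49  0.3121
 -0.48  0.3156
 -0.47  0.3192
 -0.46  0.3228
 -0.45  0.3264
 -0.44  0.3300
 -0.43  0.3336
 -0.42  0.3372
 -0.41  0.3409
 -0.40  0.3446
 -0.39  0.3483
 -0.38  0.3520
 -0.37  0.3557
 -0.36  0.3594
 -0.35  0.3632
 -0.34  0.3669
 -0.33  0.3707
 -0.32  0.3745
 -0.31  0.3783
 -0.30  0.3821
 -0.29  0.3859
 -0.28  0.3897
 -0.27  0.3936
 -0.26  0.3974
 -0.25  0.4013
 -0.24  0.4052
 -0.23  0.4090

σ√T = 0.28·√1 = 0.2800
ln(S/K) + (r + σ²/2)T = ln(400/360) + (0.012 + 0.28²/2)·1 = 0.1054 + 0.0512 = 0.1566
d₁ = 0.1566 / 0.2800 = 0.5591 → 0.56
d₂ = d₁ − σ√T = 0.5591 − 0.2800 = 0.2791 → 0.28
e^(−rT) = e^(−0.012·1) = 0.9881
N(−d₂) = N(-0.28) = 0.3897;  N(−d₁) = N(-0.56) = 0.2877
P = 360·0.9881·0.3897 − 400·0.2877 = 138.6225 − 115.0800 = 23.5425

$23.54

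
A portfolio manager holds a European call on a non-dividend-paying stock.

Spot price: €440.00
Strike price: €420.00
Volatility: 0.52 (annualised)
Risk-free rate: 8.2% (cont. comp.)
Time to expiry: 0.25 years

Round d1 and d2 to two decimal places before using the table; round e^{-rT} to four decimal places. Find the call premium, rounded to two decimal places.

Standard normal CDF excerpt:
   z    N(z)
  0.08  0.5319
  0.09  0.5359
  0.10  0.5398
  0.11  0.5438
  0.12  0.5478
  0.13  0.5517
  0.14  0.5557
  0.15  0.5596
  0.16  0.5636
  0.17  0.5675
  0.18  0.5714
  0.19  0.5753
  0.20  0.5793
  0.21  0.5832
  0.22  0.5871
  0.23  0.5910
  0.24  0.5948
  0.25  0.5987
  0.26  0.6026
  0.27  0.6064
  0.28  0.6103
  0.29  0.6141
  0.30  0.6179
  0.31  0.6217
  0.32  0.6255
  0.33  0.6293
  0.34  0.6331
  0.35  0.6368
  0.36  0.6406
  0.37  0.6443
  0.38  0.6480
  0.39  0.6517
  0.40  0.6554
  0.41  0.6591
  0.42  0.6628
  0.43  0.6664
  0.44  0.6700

€59.74

σ√T = 0.52 × 0.5000 = 0.2600
d₁ = [ln(440/420) + (0.082 + ½·0.52²)·0.25] / (σ√T) = (0.0465 + 0.0543) / 0.2600 = 0.3878 ≈ 0.39
d₂ = 0.3878 − 0.2600 = 0.1278 ≈ 0.13
e^(−rT) = e^(−0.082·0.25) = 0.9797
C = 440·N(0.39) − 420·0.9797·N(0.13) = 440·0.6517 − 420·0.9797·0.5517 = 286.7480 − 227.0102 = 59.7378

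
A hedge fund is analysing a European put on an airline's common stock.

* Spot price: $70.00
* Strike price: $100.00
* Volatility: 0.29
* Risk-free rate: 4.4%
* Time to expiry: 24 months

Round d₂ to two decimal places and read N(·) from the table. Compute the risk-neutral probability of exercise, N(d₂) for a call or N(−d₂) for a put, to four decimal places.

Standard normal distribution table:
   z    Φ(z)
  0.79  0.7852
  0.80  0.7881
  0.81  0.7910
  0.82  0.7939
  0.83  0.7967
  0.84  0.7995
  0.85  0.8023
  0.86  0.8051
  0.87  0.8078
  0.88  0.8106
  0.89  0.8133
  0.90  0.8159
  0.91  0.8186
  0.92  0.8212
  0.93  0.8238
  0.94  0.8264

T = 2;  σ√T = 0.4101
d₁ = [ln(70/100) + (0.044 + 0.29²/2)·2] / 0.4101 = [-0.3567 + 0.1721] / 0.4101 = -0.4500 → -0.45
d₂ = d₁ − σ√T = -0.4500 − 0.4101 = -0.8602 → -0.86
Risk-neutral Pr[S_T < K] = N(−d₂) = N(0.86) = 0.8051

0.8051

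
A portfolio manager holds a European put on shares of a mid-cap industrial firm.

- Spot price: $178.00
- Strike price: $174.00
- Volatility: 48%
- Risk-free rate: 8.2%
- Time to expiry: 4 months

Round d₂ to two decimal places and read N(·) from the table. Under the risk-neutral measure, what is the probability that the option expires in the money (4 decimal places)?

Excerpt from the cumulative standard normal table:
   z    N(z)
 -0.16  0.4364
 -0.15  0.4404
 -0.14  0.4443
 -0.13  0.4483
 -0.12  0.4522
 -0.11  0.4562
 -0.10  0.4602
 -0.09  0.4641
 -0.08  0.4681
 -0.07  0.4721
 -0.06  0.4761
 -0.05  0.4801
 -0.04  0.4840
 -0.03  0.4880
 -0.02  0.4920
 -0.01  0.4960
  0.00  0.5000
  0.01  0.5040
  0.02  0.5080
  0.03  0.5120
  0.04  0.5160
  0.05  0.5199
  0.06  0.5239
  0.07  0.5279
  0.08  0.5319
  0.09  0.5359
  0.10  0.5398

0.4840

T = 0.3333;  σ√T = 0.2771
d₁ = [ln(178/174) + (0.082 + 0.48²/2)·0.3333] / 0.2771 = [0.0227 + 0.0657] / 0.2771 = 0.3192 → 0.32
d₂ = d₁ − σ√T = 0.3192 − 0.2771 = 0.0421 → 0.04
Pr(exercise) under Q = N(−d₂) = N(-0.04) = 0.4840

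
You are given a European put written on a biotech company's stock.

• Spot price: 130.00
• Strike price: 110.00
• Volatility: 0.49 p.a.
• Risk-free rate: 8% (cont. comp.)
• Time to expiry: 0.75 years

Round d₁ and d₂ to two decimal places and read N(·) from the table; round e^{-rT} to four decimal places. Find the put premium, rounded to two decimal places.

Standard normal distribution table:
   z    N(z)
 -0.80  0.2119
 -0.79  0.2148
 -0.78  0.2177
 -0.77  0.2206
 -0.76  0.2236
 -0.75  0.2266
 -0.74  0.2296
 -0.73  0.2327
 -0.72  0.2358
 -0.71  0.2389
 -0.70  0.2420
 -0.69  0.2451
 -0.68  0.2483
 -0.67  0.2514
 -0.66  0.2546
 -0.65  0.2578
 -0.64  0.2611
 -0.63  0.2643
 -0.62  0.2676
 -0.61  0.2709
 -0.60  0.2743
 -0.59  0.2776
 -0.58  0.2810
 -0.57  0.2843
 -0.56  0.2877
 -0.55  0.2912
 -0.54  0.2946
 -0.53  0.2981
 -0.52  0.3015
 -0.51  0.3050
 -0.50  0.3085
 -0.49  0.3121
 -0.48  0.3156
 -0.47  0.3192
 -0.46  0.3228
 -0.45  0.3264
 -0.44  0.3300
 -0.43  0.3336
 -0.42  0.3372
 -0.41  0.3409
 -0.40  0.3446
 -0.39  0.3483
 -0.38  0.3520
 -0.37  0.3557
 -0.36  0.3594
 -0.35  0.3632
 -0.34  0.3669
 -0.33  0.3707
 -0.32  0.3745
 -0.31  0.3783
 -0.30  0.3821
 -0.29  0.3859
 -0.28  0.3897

σ√T = 0.49·√0.75 = 0.4244
ln(S/K) + (r + σ²/2)T = ln(130/110) + (0.08 + 0.49²/2)·0.75 = 0.1671 + 0.1500 = 0.3171
d₁ = 0.3171 / 0.4244 = 0.7472 ⇒ 0.75
d₂ = d₁ − σ√T = 0.7472 − 0.4244 = 0.3229 ⇒ 0.32
exp(−rT) = exp(−0.08·0.75) = 0.9418
P = 110·0.9418·N(-0.32) − 130·N(-0.75) = 110·0.9418·0.3745 − 130·0.2266 = 38.7975 − 29.4580 = 9.3395

9.34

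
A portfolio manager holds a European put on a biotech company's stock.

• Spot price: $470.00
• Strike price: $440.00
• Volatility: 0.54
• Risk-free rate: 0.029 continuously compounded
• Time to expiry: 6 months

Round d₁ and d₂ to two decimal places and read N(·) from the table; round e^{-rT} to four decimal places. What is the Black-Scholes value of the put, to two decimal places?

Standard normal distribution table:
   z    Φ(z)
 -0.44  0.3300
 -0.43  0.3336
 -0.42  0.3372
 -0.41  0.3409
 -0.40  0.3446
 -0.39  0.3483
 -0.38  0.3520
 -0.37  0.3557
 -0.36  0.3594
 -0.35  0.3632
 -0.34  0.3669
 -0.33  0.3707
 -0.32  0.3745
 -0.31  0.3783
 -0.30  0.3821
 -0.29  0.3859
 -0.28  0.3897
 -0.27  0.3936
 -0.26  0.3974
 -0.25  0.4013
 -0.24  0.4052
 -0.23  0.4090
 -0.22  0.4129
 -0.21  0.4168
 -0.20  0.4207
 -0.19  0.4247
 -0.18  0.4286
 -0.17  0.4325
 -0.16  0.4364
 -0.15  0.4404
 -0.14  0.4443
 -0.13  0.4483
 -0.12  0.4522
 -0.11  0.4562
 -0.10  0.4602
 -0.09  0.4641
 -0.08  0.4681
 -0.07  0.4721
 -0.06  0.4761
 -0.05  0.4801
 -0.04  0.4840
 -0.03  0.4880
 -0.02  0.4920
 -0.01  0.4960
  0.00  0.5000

$51.40

σ√T = 0.54·√0.5 = 0.3818
ln(S/K) + (r + σ²/2)T = ln(470/440) + (0.029 + 0.54²/2)·0.5 = 0.0660 + 0.0874 = 0.1534
d₁ = 0.1534 / 0.3818 = 0.4016 which rounds to 0.40
d₂ = d₁ − σ√T = 0.4016 − 0.3818 = 0.0198 which rounds to 0.02
exp(−rT) = exp(−0.029·0.5) = 0.9856
N(−d₂) = N(-0.02) = 0.4920;  N(−d₁) = N(-0.40) = 0.3446
P = 440·0.9856·0.4920 − 470·0.3446 = 213.3627 − 161.9620 = 51.4007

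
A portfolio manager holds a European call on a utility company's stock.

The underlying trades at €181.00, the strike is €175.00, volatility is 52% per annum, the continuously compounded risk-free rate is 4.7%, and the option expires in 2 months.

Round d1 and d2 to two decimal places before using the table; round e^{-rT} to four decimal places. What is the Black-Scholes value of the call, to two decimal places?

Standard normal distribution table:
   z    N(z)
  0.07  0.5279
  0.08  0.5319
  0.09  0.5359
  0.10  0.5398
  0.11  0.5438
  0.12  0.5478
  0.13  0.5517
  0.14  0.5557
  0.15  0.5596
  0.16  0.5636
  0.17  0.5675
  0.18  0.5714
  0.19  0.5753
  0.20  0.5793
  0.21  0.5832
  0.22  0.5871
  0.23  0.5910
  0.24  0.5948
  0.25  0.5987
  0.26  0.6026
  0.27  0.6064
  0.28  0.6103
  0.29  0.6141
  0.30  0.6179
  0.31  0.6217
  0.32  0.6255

σ√T = 0.52·√0.1667 = 0.2123
d₁ = [ln(181/175) + (0.047 + 0.52²/2)·0.1667] / 0.2123 = [0.0337 + 0.0304] / 0.2123 = 0.3018 ⇒ 0.30
d₂ = d₁ − σ√T = 0.3018 − 0.2123 = 0.0896 ⇒ 0.09
e^(−rT) = e^(−0.047·0.1667) = 0.9922
C = 181·N(0.30) − 175·0.9922·N(0.09) = 181·0.6179 − 175·0.9922·0.5359 = 111.8399 − 93.0510 = 18.7889

€18.79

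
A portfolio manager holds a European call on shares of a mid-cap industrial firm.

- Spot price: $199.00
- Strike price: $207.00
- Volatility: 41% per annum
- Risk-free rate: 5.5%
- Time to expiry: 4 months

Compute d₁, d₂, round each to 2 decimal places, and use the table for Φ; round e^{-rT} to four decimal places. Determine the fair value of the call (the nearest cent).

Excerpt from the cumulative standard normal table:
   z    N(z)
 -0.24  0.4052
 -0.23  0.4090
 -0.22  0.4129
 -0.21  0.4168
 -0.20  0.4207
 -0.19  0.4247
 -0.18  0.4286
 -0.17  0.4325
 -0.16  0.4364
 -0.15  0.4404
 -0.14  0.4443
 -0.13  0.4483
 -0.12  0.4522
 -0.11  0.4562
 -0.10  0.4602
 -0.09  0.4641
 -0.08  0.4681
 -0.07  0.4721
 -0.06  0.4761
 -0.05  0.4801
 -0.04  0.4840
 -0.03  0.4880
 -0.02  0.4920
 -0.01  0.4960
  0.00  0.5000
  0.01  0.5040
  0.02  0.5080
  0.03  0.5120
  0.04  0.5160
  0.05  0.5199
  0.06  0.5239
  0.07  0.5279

σ√T = 0.41·√0.3333 = 0.2367
d₁ = [ln(199/207) + (0.055 + ½·0.41²)·0.3333] / (σ√T) = (-0.0394 + 0.0463) / 0.2367 = 0.0293 ≈ 0.03
d₂ = 0.0293 − 0.2367 = -0.2074 ≈ -0.21
e^(−rT) = e^(−0.055·0.3333) = 0.9818
N(d₁) = N(0.03) = 0.5120;  N(d₂) = N(-0.21) = 0.4168
C = 199·0.5120 − 207·0.9818·0.4168 = 101.8880 − 84.7073 = 17.1807

$17.18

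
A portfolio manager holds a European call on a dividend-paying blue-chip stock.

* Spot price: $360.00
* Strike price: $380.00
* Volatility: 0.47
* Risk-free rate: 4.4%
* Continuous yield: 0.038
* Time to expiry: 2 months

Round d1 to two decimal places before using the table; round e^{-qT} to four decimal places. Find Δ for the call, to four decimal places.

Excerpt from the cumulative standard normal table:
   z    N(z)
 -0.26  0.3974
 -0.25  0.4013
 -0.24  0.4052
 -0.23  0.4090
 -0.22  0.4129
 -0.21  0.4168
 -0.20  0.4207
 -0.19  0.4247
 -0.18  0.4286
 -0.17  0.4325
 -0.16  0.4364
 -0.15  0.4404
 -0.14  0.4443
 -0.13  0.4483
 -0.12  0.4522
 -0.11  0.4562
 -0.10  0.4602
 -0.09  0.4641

T = 0.1667;  σ√T = 0.1919
d₁ = [ln(360/380) + (0.044 − 0.038 + 0.47²/2)·0.1667] / 0.1919 = [-0.0541 + 0.0194] / 0.1919 = -0.1806 ≈ -0.18
N(d₁) = N(-0.18) = 0.4286
Δ_call = e^(−qT)·N(d₁) = 0.9937·0.4286 = 0.4259

0.4259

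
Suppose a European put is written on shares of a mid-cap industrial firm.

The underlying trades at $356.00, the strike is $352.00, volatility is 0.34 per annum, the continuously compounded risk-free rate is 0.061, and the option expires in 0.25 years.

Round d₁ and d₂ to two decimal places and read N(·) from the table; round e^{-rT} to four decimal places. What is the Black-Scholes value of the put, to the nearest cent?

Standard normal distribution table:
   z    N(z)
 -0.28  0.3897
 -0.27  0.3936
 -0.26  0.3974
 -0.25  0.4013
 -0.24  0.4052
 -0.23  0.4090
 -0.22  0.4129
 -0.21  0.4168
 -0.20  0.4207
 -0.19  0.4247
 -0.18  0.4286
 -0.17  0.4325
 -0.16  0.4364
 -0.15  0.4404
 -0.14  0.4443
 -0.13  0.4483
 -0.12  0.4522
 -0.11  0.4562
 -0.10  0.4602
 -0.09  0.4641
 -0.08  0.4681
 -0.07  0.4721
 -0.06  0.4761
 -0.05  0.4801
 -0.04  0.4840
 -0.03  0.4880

σ√T = 0.34·√0.25 = 0.1700
d₁ = [ln(356/352) + (0.061 + 0.34²/2)·0.25] / 0.1700 = [0.0113 + 0.0297] / 0.1700 = 0.2412 which rounds to 0.24
d₂ = d₁ − σ√T = 0.2412 − 0.1700 = 0.0712 which rounds to 0.07
exp(−rT) = exp(−0.061·0.25) = 0.9849
N(−d₂) = N(-0.07) = 0.4721;  N(−d₁) = N(-0.24) = 0.4052
P = 352·0.9849·0.4721 − 356·0.4052 = 163.6699 − 144.2512 = 19.4187

$19.42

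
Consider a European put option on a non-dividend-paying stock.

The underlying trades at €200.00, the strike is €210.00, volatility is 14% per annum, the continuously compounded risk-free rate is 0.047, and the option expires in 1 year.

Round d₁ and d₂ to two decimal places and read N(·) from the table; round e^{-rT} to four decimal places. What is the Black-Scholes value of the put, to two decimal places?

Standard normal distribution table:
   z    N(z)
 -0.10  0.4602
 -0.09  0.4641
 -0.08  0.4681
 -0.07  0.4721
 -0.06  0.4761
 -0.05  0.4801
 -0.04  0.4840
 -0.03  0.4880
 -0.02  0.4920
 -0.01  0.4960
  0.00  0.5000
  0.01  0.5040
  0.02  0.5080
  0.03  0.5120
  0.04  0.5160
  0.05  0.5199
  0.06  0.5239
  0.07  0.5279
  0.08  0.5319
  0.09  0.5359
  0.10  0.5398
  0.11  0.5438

σ√T = 0.14·√1 = 0.1400
ln(S/K) + (r + σ²/2)T = ln(200/210) + (0.047 + 0.14²/2)·1 = -0.0488 + 0.0568 = 0.0080
d₁ = 0.0080 / 0.1400 = 0.0572 → 0.06
d₂ = d₁ − σ√T = 0.0572 − 0.1400 = -0.0828 → -0.08
exp(−rT) = exp(−0.047·1) = 0.9541
P = 210·0.9541·N(0.08) − 200·N(-0.06) = 210·0.9541·0.5319 − 200·0.4761 = 106.5720 − 95.2200 = 11.3520

€11.35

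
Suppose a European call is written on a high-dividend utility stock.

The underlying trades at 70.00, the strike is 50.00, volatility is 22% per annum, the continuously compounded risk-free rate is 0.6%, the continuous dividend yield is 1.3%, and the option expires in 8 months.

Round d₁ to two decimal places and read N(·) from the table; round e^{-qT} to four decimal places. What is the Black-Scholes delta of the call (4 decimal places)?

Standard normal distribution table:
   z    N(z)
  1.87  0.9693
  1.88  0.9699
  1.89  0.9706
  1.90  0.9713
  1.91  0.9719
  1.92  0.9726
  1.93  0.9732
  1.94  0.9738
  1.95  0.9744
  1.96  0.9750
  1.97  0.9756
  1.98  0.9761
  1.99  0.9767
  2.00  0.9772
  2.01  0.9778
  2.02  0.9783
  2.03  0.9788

σ√T = 0.22 × 0.8165 = 0.1796
d₁ = [ln(70/50) + (0.006 − 0.013 + 0.22²/2)·0.6667] / 0.1796 = [0.3365 + 0.0115] / 0.1796 = 1.9370 → 1.94
N(d₁) = N(1.94) = 0.9738
Δ_call = exp(−qT)·N(d₁) = 0.9914·0.9738 = 0.9654

0.9654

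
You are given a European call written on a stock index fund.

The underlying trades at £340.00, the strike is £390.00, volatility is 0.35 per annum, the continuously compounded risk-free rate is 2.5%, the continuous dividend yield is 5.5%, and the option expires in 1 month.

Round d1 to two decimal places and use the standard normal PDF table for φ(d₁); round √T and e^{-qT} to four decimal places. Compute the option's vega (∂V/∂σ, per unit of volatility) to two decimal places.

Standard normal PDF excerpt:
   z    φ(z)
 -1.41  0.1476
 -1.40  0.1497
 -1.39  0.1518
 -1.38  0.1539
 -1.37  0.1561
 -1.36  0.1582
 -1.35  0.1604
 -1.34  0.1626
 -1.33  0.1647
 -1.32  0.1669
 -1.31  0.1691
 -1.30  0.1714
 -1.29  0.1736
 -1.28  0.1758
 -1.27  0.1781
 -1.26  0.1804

σ√T = 0.35 × 0.2887 = 0.1010
d₁ = [ln(340/390) + (0.025 − 0.055 + 0.35²/2)·0.08333] / 0.1010 = [-0.1372 + 0.0026] / 0.1010 = -1.3322 → -1.33
√T = √0.08333 = 0.2887
φ(d₁) = φ(-1.33) = 0.1647
e^(−qT) = e^(−0.055·0.08333) = 0.9954
vega = S·e^(−qT)·φ(d₁)·√T = 340·0.9954·0.1647·0.2887 = 16.0923
(Vega is the same for a European call and put with the same parameters.)

16.09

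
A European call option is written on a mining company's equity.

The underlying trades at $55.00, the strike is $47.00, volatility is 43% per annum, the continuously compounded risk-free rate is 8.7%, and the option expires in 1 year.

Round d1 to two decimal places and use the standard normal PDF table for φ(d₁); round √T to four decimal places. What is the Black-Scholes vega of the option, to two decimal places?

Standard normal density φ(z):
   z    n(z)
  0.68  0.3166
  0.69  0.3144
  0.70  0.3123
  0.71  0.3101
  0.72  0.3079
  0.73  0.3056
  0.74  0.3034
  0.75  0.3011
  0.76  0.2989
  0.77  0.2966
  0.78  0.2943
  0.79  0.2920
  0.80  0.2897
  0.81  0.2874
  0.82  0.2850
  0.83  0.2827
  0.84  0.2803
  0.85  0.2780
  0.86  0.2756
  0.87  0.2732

16.19

σ√T = 0.43 × 1.0000 = 0.4300
d₁ = [ln(55/47) + (0.087 + 0.43²/2)·1] / 0.4300 = [0.1572 + 0.1794] / 0.4300 = 0.7829 → 0.78
√T = √1 = 1.0000
φ(d₁) = φ(0.78) = 0.2943
vega = S·φ(d₁)·√T = 55·0.2943·1.0000 = 16.1865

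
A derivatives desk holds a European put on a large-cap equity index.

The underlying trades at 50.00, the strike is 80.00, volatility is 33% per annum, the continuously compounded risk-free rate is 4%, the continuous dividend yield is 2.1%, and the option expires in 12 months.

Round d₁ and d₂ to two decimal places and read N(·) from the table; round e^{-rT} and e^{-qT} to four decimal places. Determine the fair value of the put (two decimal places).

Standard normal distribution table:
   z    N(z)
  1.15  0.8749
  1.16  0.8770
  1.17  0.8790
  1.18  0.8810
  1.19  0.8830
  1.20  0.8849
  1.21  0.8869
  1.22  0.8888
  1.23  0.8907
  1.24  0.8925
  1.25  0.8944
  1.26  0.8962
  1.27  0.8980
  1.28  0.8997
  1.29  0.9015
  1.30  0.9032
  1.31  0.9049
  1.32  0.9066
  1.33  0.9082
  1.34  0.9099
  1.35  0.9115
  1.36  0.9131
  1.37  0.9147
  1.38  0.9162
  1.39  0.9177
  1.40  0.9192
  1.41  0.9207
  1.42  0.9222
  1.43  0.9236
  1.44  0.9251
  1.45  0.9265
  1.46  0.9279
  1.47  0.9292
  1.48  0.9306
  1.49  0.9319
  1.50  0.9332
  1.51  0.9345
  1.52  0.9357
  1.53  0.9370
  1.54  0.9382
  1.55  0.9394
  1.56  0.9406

28.70

σ√T = 0.33·√1 = 0.3300
d₁ = [ln(50/80) + (0.04 − 0.021 + 0.33²/2)·1] / 0.3300 = [-0.4700 + 0.0735] / 0.3300 = -1.2017 ⇒ -1.20
d₂ = d₁ − σ√T = -1.2017 − 0.3300 = -1.5317 ⇒ -1.53
e^(−qT) = e^(−0.021·1) = 0.9792;  e^(−rT) = e^(−0.04·1) = 0.9608
N(−d₂) = N(1.53) = 0.9370;  N(−d₁) = N(1.20) = 0.8849
P = 80·0.9608·0.9370 − 50·0.9792·0.8849 = 72.0216 − 43.3247 = 28.6969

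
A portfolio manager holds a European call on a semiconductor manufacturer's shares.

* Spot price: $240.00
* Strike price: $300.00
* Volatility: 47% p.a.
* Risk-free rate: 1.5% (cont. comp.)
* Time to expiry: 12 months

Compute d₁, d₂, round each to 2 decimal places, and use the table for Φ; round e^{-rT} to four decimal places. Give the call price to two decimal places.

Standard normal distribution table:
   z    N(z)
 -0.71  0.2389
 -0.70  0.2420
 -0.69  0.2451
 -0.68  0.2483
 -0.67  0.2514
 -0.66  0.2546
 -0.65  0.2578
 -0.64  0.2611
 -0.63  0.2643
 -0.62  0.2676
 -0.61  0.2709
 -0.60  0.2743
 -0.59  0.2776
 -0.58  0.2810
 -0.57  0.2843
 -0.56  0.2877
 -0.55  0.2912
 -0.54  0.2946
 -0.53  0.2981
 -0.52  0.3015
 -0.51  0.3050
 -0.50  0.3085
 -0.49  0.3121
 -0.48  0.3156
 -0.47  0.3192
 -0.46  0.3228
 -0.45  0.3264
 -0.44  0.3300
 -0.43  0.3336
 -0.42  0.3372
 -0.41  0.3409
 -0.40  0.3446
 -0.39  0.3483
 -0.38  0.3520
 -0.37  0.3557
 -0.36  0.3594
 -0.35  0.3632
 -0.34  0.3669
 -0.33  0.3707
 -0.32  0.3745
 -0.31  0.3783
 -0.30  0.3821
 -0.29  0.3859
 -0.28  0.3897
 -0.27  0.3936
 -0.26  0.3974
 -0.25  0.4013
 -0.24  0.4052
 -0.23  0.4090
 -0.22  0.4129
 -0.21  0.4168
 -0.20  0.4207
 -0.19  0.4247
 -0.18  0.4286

σ√T = 0.47·√1 = 0.4700
d₁ = [ln(240/300) + (0.015 + 0.47²/2)·1] / 0.4700 = [-0.2231 + 0.1255] / 0.4700 = -0.2079 which rounds to -0.21
d₂ = d₁ − σ√T = -0.2079 − 0.4700 = -0.6779 which rounds to -0.68
exp(−rT) = exp(−0.015·1) = 0.9851
N(d₁) = N(-0.21) = 0.4168;  N(d₂) = N(-0.68) = 0.2483
C = 240·0.4168 − 300·0.9851·0.2483 = 100.0320 − 73.3801 = 26.6519

$26.65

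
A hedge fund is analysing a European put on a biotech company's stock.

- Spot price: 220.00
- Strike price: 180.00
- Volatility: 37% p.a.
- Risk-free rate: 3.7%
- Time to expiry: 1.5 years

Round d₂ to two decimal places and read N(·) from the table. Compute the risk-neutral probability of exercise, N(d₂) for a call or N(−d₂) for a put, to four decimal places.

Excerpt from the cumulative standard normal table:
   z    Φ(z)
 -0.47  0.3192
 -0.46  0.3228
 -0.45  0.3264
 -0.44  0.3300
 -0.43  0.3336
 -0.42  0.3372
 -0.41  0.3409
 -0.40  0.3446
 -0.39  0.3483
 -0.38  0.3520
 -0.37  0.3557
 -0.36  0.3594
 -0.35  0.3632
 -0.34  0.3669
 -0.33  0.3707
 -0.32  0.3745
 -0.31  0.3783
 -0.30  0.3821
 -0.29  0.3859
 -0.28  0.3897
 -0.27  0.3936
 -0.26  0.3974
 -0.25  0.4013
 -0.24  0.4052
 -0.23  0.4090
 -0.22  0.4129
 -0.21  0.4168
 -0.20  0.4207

T = 1.5;  σ√T = 0.4532
d₁ = [ln(220/180) + (0.037 + 0.37²/2)·1.5] / 0.4532 = [0.2007 + 0.1582] / 0.4532 = 0.7919 ≈ 0.79
d₂ = d₁ − σ√T = 0.7919 − 0.4532 = 0.3387 ≈ 0.34
Risk-neutral Pr[S_T < K] = N(−d₂) = N(-0.34) = 0.3669

0.3669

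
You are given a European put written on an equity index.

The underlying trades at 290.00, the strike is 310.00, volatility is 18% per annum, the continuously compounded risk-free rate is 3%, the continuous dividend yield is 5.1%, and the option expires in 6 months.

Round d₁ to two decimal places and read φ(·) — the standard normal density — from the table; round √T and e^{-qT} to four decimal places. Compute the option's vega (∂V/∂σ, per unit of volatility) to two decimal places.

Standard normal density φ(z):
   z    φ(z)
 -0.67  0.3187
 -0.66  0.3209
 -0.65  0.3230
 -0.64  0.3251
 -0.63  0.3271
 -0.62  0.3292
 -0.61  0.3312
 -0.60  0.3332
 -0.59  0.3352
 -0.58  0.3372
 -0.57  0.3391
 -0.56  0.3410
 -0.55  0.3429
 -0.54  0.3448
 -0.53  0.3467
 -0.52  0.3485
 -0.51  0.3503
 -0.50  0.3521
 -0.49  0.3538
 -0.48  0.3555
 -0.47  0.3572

σ√T = 0.18 × 0.7071 = 0.1273
ln(S/K) + (r − q + σ²/2)T = ln(290/310) + (0.03 − 0.051 + 0.18²/2)·0.5 = -0.0667 − 0.0024 = -0.0691
d₁ = -0.0691 / 0.1273 = -0.5428 ⇒ -0.54
√T = √0.5 = 0.7071
φ(d₁) = φ(-0.54) = 0.3448
exp(−qT) = exp(−0.051·0.5) = 0.9748
vega = S·exp(−qT)·φ(d₁)·√T = 290·0.9748·0.3448·0.7071 = 68.9226
(Vega is the same for a European call and put with the same parameters.)

68.92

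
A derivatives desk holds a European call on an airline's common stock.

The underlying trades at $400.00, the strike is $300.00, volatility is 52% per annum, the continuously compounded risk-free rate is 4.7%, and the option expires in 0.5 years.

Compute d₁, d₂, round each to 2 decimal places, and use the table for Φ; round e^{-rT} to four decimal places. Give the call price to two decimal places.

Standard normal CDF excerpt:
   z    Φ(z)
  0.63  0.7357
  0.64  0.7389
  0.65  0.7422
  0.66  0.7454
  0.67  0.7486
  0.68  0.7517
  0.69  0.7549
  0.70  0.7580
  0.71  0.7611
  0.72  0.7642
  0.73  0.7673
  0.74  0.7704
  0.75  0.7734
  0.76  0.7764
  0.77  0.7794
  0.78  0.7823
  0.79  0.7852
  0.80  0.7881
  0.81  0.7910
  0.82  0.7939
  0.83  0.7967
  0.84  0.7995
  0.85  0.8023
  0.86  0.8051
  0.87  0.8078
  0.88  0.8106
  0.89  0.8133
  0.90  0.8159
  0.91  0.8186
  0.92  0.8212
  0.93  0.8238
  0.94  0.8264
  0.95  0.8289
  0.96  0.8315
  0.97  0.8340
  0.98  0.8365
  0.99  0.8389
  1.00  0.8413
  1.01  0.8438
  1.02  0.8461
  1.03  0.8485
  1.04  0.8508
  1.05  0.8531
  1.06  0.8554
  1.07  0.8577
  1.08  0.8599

$120.97

σ√T = 0.52·√0.5 = 0.3677
d₁ = [ln(400/300) + (0.047 + ½·0.52²)·0.5] / (σ√T) = (0.2877 + 0.0911) / 0.3677 = 1.0302 ⇒ 1.03
d₂ = 1.0302 − 0.3677 = 0.6625 ⇒ 0.66
exp(−rT) = exp(−0.047·0.5) = 0.9768
N(d₁) = N(1.03) = 0.8485;  N(d₂) = N(0.66) = 0.7454
C = 400·0.8485 − 300·0.9768·0.7454 = 339.4000 − 218.4320 = 120.9680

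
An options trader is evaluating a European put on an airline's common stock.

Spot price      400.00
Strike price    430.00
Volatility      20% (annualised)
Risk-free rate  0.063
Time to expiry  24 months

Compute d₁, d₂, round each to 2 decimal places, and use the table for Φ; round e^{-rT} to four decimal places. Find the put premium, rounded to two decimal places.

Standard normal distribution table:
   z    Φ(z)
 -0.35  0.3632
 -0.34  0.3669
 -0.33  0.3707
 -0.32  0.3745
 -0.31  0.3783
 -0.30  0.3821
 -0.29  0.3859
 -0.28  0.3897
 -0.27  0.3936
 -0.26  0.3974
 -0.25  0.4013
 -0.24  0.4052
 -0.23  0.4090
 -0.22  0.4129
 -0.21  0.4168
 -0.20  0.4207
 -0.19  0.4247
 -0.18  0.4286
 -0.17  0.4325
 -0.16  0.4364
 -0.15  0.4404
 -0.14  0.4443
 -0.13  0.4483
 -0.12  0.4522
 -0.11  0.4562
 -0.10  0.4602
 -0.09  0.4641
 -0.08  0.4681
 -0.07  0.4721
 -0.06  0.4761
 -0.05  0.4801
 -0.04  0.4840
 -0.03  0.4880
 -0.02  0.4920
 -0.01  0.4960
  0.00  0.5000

σ√T = 0.2·√2 = 0.2828
d₁ = [ln(400/430) + (0.063 + ½·0.2²)·2] / (σ√T) = (-0.0723 + 0.1660) / 0.2828 = 0.3312 ⇒ 0.33
d₂ = 0.3312 − 0.2828 = 0.0484 ⇒ 0.05
e^(−rT) = e^(−0.063·2) = 0.8816
N(−d₂) = N(-0.05) = 0.4801;  N(−d₁) = N(-0.33) = 0.3707
P = 430·0.8816·0.4801 − 400·0.3707 = 182.0001 − 148.2800 = 33.7201

33.72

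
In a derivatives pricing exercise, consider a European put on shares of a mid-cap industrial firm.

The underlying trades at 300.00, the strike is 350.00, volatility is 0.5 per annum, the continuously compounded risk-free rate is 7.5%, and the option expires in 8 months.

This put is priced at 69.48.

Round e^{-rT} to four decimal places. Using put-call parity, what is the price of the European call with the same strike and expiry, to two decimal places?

e^(−rT) = e^(−0.075·0.6667) = 0.9512
Put-call parity: C − P = S − K·e^(−rT) = 300 − 350·0.9512 = 300 − 332.9200 = -32.9200
C = P + (C − P) = 69.48 + (-32.9200) = 36.5600

36.56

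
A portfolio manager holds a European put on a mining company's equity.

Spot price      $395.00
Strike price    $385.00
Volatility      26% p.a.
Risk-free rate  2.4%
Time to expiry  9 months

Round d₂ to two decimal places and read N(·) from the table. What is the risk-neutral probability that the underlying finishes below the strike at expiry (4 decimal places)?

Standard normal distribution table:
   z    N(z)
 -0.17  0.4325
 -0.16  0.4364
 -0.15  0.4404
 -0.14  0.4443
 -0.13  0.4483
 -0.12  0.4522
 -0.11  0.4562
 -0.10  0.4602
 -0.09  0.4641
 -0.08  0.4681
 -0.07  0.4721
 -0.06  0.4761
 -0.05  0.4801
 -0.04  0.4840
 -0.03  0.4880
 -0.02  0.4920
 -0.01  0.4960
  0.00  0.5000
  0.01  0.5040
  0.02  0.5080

σ√T = 0.26 × 0.8660 = 0.2252
d₁ = [ln(395/385) + (0.024 + 0.26²/2)·0.75] / 0.2252 = [0.0256 + 0.0433] / 0.2252 = 0.3064 which rounds to 0.31
d₂ = d₁ − σ√T = 0.3064 − 0.2252 = 0.0812 which rounds to 0.08
Pr(exercise) under Q = N(−d₂) = N(-0.08) = 0.4681

0.4681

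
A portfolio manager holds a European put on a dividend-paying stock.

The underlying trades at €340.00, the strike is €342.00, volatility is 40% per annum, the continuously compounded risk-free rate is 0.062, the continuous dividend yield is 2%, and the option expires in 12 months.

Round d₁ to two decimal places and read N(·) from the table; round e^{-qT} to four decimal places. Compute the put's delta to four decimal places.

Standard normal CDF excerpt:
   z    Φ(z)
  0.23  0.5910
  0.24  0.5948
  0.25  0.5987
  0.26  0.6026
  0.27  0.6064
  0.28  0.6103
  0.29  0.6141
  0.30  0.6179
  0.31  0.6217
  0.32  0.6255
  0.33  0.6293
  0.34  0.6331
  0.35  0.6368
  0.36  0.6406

-0.3783

σ√T = 0.4 × 1.0000 = 0.4000
d₁ = [ln(340/342) + (0.062 − 0.02 + 0.4²/2)·1] / 0.4000 = [-0.0059 + 0.1220] / 0.4000 = 0.2903 → 0.29
N(d₁) = N(0.29) = 0.6141
Δ_put = exp(−qT)·(N(d₁) − 1) = 0.9802·(0.6141 − 1) = -0.3783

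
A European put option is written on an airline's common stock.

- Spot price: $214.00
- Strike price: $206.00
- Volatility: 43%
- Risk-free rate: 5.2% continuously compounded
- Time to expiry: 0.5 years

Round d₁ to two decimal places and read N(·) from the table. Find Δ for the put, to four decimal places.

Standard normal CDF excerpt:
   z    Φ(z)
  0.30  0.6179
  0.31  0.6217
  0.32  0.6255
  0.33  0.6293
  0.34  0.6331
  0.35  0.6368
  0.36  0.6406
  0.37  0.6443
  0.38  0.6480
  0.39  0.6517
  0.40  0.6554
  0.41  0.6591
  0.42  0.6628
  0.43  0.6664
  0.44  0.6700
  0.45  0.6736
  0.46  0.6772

-0.3594

σ√T = 0.43 × 0.7071 = 0.3041
d₁ = [ln(214/206) + (0.052 + ½·0.43²)·0.5] / (σ√T) = (0.0381 + 0.0722) / 0.3041 = 0.3628 which rounds to 0.36
N(d₁) = N(0.36) = 0.6406
Δ_put = N(d₁) − 1 = 0.6406 − 1 = -0.3594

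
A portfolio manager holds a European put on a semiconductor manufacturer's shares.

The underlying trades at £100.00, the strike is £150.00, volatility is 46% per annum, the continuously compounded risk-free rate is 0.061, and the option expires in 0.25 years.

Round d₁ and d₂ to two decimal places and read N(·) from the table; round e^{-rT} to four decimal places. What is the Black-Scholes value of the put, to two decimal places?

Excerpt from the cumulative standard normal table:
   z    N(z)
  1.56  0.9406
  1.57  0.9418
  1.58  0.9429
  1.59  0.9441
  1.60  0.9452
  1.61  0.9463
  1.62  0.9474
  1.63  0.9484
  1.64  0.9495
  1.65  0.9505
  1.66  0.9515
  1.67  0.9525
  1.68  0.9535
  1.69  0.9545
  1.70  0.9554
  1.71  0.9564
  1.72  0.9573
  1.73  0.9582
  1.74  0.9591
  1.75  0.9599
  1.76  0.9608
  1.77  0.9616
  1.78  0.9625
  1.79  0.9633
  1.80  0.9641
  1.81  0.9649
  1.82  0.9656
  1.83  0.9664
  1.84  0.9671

£48.26

T = 0.25;  σ√T = 0.2300
ln(S/K) + (r + σ²/2)T = ln(100/150) + (0.061 + 0.46²/2)·0.25 = -0.4055 + 0.0417 = -0.3638
d₁ = -0.3638 / 0.2300 = -1.5816 which rounds to -1.58
d₂ = d₁ − σ√T = -1.5816 − 0.2300 = -1.8116 which rounds to -1.81
exp(−rT) = exp(−0.061·0.25) = 0.9849
P = 150·0.9849·N(1.81) − 100·N(1.58) = 150·0.9849·0.9649 − 100·0.9429 = 142.5495 − 94.2900 = 48.2595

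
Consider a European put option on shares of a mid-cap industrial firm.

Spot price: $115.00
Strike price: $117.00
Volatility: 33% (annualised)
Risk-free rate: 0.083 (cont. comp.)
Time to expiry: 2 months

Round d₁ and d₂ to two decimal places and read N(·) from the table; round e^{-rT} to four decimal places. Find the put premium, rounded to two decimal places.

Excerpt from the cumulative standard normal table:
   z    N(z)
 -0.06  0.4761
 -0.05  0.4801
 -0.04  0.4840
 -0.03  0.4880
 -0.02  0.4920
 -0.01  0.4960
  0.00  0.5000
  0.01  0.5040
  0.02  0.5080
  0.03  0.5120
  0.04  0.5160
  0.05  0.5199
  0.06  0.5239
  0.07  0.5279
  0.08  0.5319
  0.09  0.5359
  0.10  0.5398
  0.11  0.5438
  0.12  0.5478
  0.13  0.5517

T = 0.1667;  σ√T = 0.1347
ln(S/K) + (r + σ²/2)T = ln(115/117) + (0.083 + 0.33²/2)·0.1667 = -0.0172 + 0.0229 = 0.0057
d₁ = 0.0057 / 0.1347 = 0.0421 → 0.04
d₂ = d₁ − σ√T = 0.0421 − 0.1347 = -0.0927 → -0.09
e^(−rT) = e^(−0.083·0.1667) = 0.9863
P = 117·0.9863·N(0.09) − 115·N(-0.04) = 117·0.9863·0.5359 − 115·0.4840 = 61.8413 − 55.6600 = 6.1813

$6.18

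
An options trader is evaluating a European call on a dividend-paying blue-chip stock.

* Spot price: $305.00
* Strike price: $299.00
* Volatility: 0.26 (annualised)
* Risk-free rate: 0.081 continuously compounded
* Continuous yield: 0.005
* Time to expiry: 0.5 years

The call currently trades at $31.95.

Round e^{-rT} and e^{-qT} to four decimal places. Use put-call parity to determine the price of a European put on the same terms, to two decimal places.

$14.84

e^(−qT) = e^(−0.005·0.5) = 0.9975;  e^(−rT) = e^(−0.081·0.5) = 0.9603
Put-call parity: C − P = S·e^(−qT) − K·e^(−rT) = 305·0.9975 − 299·0.9603 = 304.2375 − 287.1297 = 17.1078
P = C − (C − P) = 31.95 − (17.1078) = 14.8422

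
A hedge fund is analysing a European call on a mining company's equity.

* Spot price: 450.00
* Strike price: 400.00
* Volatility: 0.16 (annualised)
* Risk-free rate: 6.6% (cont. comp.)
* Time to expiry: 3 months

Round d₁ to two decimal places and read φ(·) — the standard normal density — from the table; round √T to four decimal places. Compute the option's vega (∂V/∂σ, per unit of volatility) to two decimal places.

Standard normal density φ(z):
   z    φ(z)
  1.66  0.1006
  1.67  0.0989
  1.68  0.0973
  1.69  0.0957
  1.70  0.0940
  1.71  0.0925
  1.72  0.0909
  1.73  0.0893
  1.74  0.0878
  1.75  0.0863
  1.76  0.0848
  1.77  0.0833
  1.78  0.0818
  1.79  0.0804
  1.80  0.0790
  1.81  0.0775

20.45

σ√T = 0.16·√0.25 = 0.0800
d₁ = [ln(450/400) + (0.066 + 0.16²/2)·0.25] / 0.0800 = [0.1178 + 0.0197] / 0.0800 = 1.7185 ⇒ 1.72
√T = √0.25 = 0.5000
φ(d₁) = φ(1.72) = 0.0909
vega = S·φ(d₁)·√T = 450·0.0909·0.5000 = 20.4525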